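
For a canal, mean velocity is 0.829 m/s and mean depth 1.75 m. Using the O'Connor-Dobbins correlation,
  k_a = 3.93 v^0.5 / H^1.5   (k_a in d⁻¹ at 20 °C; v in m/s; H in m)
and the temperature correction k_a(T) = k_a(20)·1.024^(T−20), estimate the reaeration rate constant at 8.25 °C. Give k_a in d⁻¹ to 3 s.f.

k_a(20) = 3.93 × 0.829^0.5 / 1.75^1.5 = 3.93 × 0.9105 / 2.315 = 1.546 d⁻¹.
k_a(8.25) = 1.546 × 1.024^(8.25−20) = 1.546 × 0.7568 = 1.170 d⁻¹.

k_a ≈ 1.17 d⁻¹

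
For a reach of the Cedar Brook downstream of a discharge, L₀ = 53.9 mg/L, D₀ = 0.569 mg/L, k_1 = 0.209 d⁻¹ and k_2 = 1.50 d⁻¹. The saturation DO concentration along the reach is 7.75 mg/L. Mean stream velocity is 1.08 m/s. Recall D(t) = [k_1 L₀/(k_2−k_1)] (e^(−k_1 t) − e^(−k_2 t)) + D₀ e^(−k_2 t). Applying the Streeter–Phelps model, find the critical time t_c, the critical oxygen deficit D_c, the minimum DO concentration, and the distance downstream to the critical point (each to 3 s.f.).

t_c ≈ 1.47 d; D_c ≈ 5.52 mg/L; min DO ≈ 2.23 mg/L; x_c ≈ 138 km

At the critical point dD/dt = 0, so k_1 L₀ e^(−k_1 t) = k_2 D. Substituting D(t) from the Streeter–Phelps equation and solving for t gives
t_c = ln[(k_2/k_1)(1 − D₀(k_2−k_1)/(k_1 L₀))] / (k_2−k_1).
Here k_2−k_1 = 1.291 d⁻¹ and 1 − D₀(k_2−k_1)/(k_1 L₀) = 1 − 0.569×1.291/(0.209×53.9) = 0.9348, so
t_c = ln(7.177 × 0.9348) / 1.291 = 1.903 / 1.291 = 1.474 d.
D_c = (k_1/k_2) L₀ e^(−k_1 t_c) = (0.209/1.50) × 53.9 × e^(−0.209×1.474) = 0.1393 × 53.9 × 0.7348 = 5.518 mg/L.
Minimum DO = C_s − D_c = 7.75 − 5.518 = 2.232 mg/L.
x_c = v t_c = 1.08 m/s × 1.474 d × 86400 s/d = 137600 m ≈ 138 km.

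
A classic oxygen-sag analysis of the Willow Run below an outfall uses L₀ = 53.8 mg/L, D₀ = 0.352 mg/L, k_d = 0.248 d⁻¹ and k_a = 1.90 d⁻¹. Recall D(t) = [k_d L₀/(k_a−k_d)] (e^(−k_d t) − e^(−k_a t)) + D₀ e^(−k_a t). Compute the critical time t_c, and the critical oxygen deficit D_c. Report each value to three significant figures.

At the critical point dD/dt = 0, so k_d L₀ e^(−k_d t) = k_a D. Substituting D(t) from the Streeter–Phelps equation and solving for t gives
t_c = ln[(k_a/k_d)(1 − D₀(k_a−k_d)/(k_d L₀))] / (k_a−k_d).
Here k_a−k_d = 1.652 d⁻¹ and 1 − D₀(k_a−k_d)/(k_d L₀) = 1 − 0.352×1.652/(0.248×53.8) = 0.9564, so
t_c = ln(7.661 × 0.9564) / 1.652 = 1.992 / 1.652 = 1.206 d.
L(t_c) = L₀ e^(−k_d t_c) = 53.8 × 0.7416 = 39.90 mg/L, and at the critical point k_a D_c = k_d L, so D_c = (0.248/1.90) × 39.90 = 5.208 mg/L.

t_c ≈ 1.21 d; D_c ≈ 5.21 mg/L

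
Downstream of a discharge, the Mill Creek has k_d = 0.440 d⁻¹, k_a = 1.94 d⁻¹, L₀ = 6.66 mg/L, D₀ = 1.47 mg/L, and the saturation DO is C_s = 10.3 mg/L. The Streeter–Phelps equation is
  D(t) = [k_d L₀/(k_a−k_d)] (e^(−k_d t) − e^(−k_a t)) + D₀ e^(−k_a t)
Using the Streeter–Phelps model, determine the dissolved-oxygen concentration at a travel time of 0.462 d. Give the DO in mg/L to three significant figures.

DO ≈ 8.90 mg/L

k_d L₀/(k_a−k_d) = 0.440×6.66/(1.94−0.440) = 2.930/1.500 = 1.954 mg/L.
e^(−k_d t) = e^(−0.440×0.4620) = 0.8160; e^(−k_a t) = e^(−1.94×0.4620) = 0.4081.
D = 1.954 × (0.8160 − 0.4081) + 1.47 × 0.4081 = 0.7970 + 0.5999 = 1.397 mg/L.
DO = C_s − D = 10.3 − 1.397 = 8.903 mg/L.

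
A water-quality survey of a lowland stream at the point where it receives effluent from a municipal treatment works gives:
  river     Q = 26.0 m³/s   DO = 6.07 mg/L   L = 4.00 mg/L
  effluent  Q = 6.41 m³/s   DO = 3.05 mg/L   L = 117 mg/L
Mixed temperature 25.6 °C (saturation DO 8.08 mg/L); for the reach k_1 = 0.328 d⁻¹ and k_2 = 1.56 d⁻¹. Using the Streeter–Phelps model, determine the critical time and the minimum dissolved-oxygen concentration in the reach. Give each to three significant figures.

t_c ≈ 0.889 d; minimum DO ≈ 3.94 mg/L

Mixed DO = (26.0×6.07 + 6.41×3.05)/(26.0+6.41) = 177.4/32.41 = 5.473 mg/L.
Mixed L₀ = (26.0×4.00 + 6.41×117)/(32.41) = 854.0/32.41 = 26.35 mg/L.
Initial deficit D₀ = C_s − DO₀ = 8.08 − 5.473 = 2.607 mg/L.
t_c = (1/1.232) ln[(1.56/0.328)(1 − 2.607×1.232/(0.328×26.35))] = 0.8117 × ln(2.988) = 0.8886 d.
D_c = (0.328/1.56) × 26.35 × e^(−0.328×0.8886) = 0.2103 × 26.35 × 0.7472 = 4.139 mg/L.
Minimum DO = 8.08 − 4.139 = 3.941 mg/L.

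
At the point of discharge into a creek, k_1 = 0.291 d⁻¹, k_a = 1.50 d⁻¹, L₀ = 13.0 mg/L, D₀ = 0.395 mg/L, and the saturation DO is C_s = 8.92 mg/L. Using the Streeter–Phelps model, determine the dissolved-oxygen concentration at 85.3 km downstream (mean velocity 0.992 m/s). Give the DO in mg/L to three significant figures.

DO ≈ 7.19 mg/L

Travel time t = x/v = 85.3 km / (0.992 m/s) = 85300 m / 0.992 m/s = 85990 s = 0.9952 d.
k_1 L₀/(k_a−k_1) = 0.291×13.0/(1.50−0.291) = 3.783/1.209 = 3.129 mg/L.
e^(−k_1 t) = e^(−0.291×0.9952) = 0.7486; e^(−k_a t) = e^(−1.50×0.9952) = 0.2247.
D = 3.129 × (0.7486 − 0.2247) + 0.395 × 0.2247 = 1.639 + 0.08877 = 1.728 mg/L.
DO = C_s − D = 8.92 − 1.728 = 7.192 mg/L.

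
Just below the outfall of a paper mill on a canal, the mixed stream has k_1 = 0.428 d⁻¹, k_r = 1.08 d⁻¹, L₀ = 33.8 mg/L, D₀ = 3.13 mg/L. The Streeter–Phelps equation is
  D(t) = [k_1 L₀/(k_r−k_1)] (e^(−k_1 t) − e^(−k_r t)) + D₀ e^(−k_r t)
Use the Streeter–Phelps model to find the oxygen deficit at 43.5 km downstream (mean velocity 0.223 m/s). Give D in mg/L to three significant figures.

D ≈ 6.78 mg/L

Travel time t = x/v = 43.5 km / (0.223 m/s) = 43500 m / 0.223 m/s = 195100 s = 2.258 d.
k_1 L₀/(k_r−k_1) = 0.428×33.8/(1.08−0.428) = 14.47/0.6520 = 22.19 mg/L.
e^(−k_1 t) = e^(−0.428×2.258) = 0.3805; e^(−k_r t) = e^(−1.08×2.258) = 0.08731.
D = 22.19 × (0.3805 − 0.08731) + 3.13 × 0.08731 = 6.505 + 0.2733 = 6.778 mg/L.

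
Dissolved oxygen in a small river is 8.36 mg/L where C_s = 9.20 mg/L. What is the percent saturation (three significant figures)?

90.9 % saturation

% saturation = C/C_s × 100 = 8.36/9.20 × 100 = 90.9 %.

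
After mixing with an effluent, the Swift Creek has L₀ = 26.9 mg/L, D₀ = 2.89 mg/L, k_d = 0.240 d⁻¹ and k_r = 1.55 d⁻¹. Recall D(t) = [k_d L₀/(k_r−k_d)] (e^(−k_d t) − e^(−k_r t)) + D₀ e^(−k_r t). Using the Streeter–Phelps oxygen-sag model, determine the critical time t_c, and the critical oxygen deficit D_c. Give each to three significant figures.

t_c ≈ 0.750 d; D_c ≈ 3.48 mg/L

t_c = [1/(k_r−k_d)] ln[(k_r/k_d)(1 − D₀(k_r−k_d)/(k_d L₀))]
= [1/(1.55−0.240)] ln[(1.55/0.240)(1 − 2.89×1.310/(0.240×26.9))]
= (1/1.310) ln[6.458 × 0.4136] = 0.7634 × ln(2.671) = 0.7634 × 0.9825 = 0.7500 d.
L(t_c) = L₀ e^(−k_d t_c) = 26.9 × 0.8353 = 22.47 mg/L, and at the critical point k_r D_c = k_d L, so D_c = (0.240/1.55) × 22.47 = 3.479 mg/L.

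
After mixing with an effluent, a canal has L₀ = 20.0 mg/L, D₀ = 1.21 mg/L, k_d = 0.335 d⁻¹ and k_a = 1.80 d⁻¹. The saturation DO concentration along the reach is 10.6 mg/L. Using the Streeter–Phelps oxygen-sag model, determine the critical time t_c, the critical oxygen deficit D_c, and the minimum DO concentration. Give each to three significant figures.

t_c ≈ 0.938 d; D_c ≈ 2.72 mg/L; min DO ≈ 7.88 mg/L

t_c = [1/(k_a−k_d)] ln[(k_a/k_d)(1 − D₀(k_a−k_d)/(k_d L₀))]
= [1/(1.80−0.335)] ln[(1.80/0.335)(1 − 1.21×1.465/(0.335×20.0))]
= (1/1.465) ln[5.373 × 0.7354] = 0.6826 × ln(3.952) = 0.6826 × 1.374 = 0.9380 d.
D_c = (k_d/k_a) L₀ e^(−k_d t_c) = (0.335/1.80) × 20.0 × e^(−0.335×0.9380) = 0.1861 × 20.0 × 0.7304 = 2.719 mg/L.
Minimum DO = C_s − D_c = 10.6 − 2.719 = 7.881 mg/L.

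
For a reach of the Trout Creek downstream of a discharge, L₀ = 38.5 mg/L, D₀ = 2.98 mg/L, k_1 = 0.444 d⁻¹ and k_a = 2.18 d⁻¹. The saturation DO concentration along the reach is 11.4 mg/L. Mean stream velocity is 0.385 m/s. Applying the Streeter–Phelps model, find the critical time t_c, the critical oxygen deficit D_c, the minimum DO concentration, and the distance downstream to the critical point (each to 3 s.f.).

With k_a/k_1 = 4.910 and 1 − D₀(k_a−k_1)/(k_1 L₀) = 0.6974,
t_c = ln(4.910 × 0.6974) / (2.18 − 0.444) = ln(3.424) / 1.736 = 1.231/1.736 = 0.7090 d.
L(t_c) = L₀ e^(−k_1 t_c) = 38.5 × 0.7299 = 28.10 mg/L, and at the critical point k_a D_c = k_1 L, so D_c = (0.444/2.18) × 28.10 = 5.724 mg/L.
Minimum DO = C_s − D_c = 11.4 − 5.724 = 5.676 mg/L.
x_c = v t_c = 0.385 m/s × 0.7090 d × 86400 s/d = 23580 m ≈ 23.6 km.

t_c ≈ 0.709 d; D_c ≈ 5.72 mg/L; min DO ≈ 5.68 mg/L; x_c ≈ 23.6 km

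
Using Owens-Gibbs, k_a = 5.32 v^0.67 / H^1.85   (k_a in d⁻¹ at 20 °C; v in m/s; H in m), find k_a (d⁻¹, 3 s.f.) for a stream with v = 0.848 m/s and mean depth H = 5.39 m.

k_a ≈ 0.211 d⁻¹

k_a = 5.32 × 0.848^0.67 / 5.39^1.85 = 5.32 × 0.8954 / 22.57 = 0.2111 d⁻¹.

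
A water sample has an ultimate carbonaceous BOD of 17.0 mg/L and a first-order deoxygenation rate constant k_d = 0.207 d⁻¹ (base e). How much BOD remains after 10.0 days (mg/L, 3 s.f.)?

L ≈ 2.15 mg/L

L_t = L₀ e^(−k_d t) = 17.0 × e^(−0.207×10.0) = 17.0 × 0.1262 = 2.145 mg/L.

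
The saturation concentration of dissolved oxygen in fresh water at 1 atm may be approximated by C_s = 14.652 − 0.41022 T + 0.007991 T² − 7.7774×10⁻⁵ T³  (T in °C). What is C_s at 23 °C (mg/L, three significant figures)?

C_s = 14.652 − 0.41022×23 + 0.007991×23² − 7.7774×10⁻⁵×23³ = 8.498 mg/L.

C_s ≈ 8.50 mg/L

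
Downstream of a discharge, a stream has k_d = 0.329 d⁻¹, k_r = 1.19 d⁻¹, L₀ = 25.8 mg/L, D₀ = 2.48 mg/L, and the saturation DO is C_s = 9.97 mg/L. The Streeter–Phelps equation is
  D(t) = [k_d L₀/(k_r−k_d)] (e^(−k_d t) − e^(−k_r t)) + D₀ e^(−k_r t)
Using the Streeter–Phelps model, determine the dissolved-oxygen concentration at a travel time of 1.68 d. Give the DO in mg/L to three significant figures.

k_d L₀/(k_r−k_d) = 0.329×25.8/(1.19−0.329) = 8.488/0.8610 = 9.859 mg/L.
e^(−k_d t) = e^(−0.329×1.680) = 0.5754; e^(−k_r t) = e^(−1.19×1.680) = 0.1354.
D = 9.859 × (0.5754 − 0.1354) + 2.48 × 0.1354 = 4.337 + 0.3359 = 4.673 mg/L.
DO = C_s − D = 9.97 − 4.673 = 5.297 mg/L.

DO ≈ 5.30 mg/L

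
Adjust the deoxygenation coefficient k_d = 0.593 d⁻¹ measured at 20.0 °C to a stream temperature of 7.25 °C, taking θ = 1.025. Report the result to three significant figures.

k_d ≈ 0.433 d⁻¹

k_d(T₂) = k_d(T₁) · θ^(T₂−T₁) = 0.593 × 1.025^(7.25−20.0)
= 0.593 × 1.025^-12.8 = 0.593 × 0.7299 = 0.4328 d⁻¹.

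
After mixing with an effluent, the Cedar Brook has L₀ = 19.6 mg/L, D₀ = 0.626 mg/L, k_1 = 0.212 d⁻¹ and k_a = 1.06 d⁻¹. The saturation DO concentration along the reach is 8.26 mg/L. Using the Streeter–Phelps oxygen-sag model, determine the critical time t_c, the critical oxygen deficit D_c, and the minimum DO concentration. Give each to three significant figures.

t_c ≈ 1.74 d; D_c ≈ 2.71 mg/L; min DO ≈ 5.55 mg/L

t_c = [1/(k_a−k_1)] ln[(k_a/k_1)(1 − D₀(k_a−k_1)/(k_1 L₀))]
= [1/(1.06−0.212)] ln[(1.06/0.212)(1 − 0.626×0.8480/(0.212×19.6))]
= (1/0.8480) ln[5.000 × 0.8722] = 1.179 × ln(4.361) = 1.179 × 1.473 = 1.737 d.
L(t_c) = L₀ e^(−k_1 t_c) = 19.6 × 0.6920 = 13.56 mg/L, and at the critical point k_a D_c = k_1 L, so D_c = (0.212/1.06) × 13.56 = 2.713 mg/L.
Minimum DO = C_s − D_c = 8.26 − 2.713 = 5.547 mg/L.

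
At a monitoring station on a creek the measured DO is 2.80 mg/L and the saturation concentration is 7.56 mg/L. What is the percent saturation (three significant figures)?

37.0 % saturation

% saturation = C/C_s × 100 = 2.80/7.56 × 100 = 37.0 %.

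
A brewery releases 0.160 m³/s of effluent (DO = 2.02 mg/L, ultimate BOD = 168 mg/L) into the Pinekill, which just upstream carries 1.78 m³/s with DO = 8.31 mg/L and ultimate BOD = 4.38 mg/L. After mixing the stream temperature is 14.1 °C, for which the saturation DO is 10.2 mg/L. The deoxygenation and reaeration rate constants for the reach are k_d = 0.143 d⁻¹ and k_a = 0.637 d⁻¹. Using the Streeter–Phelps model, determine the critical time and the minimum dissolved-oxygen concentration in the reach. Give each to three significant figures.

Mixed DO = (1.78×8.31 + 0.160×2.02)/(1.78+0.160) = 15.12/1.940 = 7.791 mg/L.
Mixed L₀ = (1.78×4.38 + 0.160×168)/(1.940) = 34.68/1.940 = 17.87 mg/L.
Initial deficit D₀ = C_s − DO₀ = 10.2 − 7.791 = 2.409 mg/L.
t_c = (1/0.4940) ln[(0.637/0.143)(1 − 2.409×0.4940/(0.143×17.87))] = 2.024 × ln(2.381) = 1.756 d.
D_c = (0.143/0.637) × 17.87 × e^(−0.143×1.756) = 0.2245 × 17.87 × 0.7779 = 3.122 mg/L.
Minimum DO = 10.2 − 3.122 = 7.078 mg/L.

t_c ≈ 1.76 d; minimum DO ≈ 7.08 mg/L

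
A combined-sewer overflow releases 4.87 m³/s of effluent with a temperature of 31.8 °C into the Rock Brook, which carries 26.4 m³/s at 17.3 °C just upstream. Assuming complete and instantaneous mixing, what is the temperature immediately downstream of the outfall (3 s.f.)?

19.6 °C

Flow-weighted mixing: C = (Q_r C_r + Q_w C_w)/(Q_r + Q_w)
= (26.4×17.3 + 4.87×31.8)/(26.4 + 4.87) = 611.6/31.27 = 19.56 °C.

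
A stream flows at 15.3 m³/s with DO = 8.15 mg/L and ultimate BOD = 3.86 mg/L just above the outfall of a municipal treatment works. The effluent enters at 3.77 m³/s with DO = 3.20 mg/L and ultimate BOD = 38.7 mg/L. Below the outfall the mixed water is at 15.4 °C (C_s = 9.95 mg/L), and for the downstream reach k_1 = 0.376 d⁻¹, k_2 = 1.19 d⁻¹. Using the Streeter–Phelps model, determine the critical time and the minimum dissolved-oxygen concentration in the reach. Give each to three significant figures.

Mixed DO = (15.3×8.15 + 3.77×3.20)/(15.3+3.77) = 136.8/19.07 = 7.171 mg/L.
Mixed L₀ = (15.3×3.86 + 3.77×38.7)/(19.07) = 205.0/19.07 = 10.75 mg/L.
Initial deficit D₀ = C_s − DO₀ = 9.95 − 7.171 = 2.779 mg/L.
t_c = (1/0.8140) ln[(1.19/0.376)(1 − 2.779×0.8140/(0.376×10.75))] = 1.229 × ln(1.394) = 0.4077 d.
D_c = (0.376/1.19) × 10.75 × e^(−0.376×0.4077) = 0.3160 × 10.75 × 0.8579 = 2.913 mg/L.
Minimum DO = 9.95 − 2.913 = 7.037 mg/L.

t_c ≈ 0.408 d; minimum DO ≈ 7.04 mg/L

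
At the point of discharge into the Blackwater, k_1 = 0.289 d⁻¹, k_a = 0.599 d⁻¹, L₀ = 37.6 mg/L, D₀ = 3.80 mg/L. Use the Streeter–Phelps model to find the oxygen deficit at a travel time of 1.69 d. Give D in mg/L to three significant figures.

D ≈ 10.2 mg/L

k_1 L₀/(k_a−k_1) = 0.289×37.6/(0.599−0.289) = 10.87/0.3100 = 35.05 mg/L.
e^(−k_1 t) = e^(−0.289×1.690) = 0.6136; e^(−k_a t) = e^(−0.599×1.690) = 0.3634.
D = 35.05 × (0.6136 − 0.3634) + 3.80 × 0.3634 = 8.771 + 1.381 = 10.15 mg/L.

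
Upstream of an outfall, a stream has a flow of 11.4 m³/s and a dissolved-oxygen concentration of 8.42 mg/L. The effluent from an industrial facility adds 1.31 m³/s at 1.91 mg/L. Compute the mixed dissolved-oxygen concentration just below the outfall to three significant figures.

Flow-weighted mixing: C = (Q_r C_r + Q_w C_w)/(Q_r + Q_w)
= (11.4×8.42 + 1.31×1.91)/(11.4 + 1.31) = 98.49/12.71 = 7.749 mg/L.

7.75 mg/L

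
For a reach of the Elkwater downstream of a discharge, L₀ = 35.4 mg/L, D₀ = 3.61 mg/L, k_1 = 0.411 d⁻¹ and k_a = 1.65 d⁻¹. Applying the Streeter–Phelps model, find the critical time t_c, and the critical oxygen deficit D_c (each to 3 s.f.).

At the critical point dD/dt = 0, so k_1 L₀ e^(−k_1 t) = k_a D. Substituting D(t) from the Streeter–Phelps equation and solving for t gives
t_c = ln[(k_a/k_1)(1 − D₀(k_a−k_1)/(k_1 L₀))] / (k_a−k_1).
Here k_a−k_1 = 1.239 d⁻¹ and 1 − D₀(k_a−k_1)/(k_1 L₀) = 1 − 3.61×1.239/(0.411×35.4) = 0.6926, so
t_c = ln(4.015 × 0.6926) / 1.239 = 1.023 / 1.239 = 0.8253 d.
L(t_c) = L₀ e^(−k_1 t_c) = 35.4 × 0.7123 = 25.22 mg/L, and at the critical point k_a D_c = k_1 L, so D_c = (0.411/1.65) × 25.22 = 6.281 mg/L.

t_c ≈ 0.825 d; D_c ≈ 6.28 mg/L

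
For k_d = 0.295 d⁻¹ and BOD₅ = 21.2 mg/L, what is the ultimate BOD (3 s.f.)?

BOD₅ = L₀(1 − e^(−5k_d)) ⇒ L₀ = BOD₅ / (1 − e^(−5×0.295))
= 21.2 / (1 − 0.2288) = 21.2 / 0.7712 = 27.49 mg/L.

L₀ ≈ 27.5 mg/L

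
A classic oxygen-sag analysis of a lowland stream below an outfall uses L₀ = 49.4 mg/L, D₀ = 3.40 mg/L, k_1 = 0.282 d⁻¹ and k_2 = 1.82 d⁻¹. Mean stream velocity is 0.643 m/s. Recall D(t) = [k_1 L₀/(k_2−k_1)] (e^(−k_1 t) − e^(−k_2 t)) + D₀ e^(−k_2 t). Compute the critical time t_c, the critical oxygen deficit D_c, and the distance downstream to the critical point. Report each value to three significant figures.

t_c ≈ 0.906 d; D_c ≈ 5.93 mg/L; x_c ≈ 50.4 km

t_c = [1/(k_2−k_1)] ln[(k_2/k_1)(1 − D₀(k_2−k_1)/(k_1 L₀))]
= [1/(1.82−0.282)] ln[(1.82/0.282)(1 − 3.40×1.538/(0.282×49.4))]
= (1/1.538) ln[6.454 × 0.6246] = 0.6502 × ln(4.031) = 0.6502 × 1.394 = 0.9064 d.
D_c = (k_1/k_2) L₀ e^(−k_1 t_c) = (0.282/1.82) × 49.4 × e^(−0.282×0.9064) = 0.1549 × 49.4 × 0.7744 = 5.928 mg/L.
x_c = v t_c = 0.643 m/s × 0.9064 d × 86400 s/d = 50360 m ≈ 50.4 km.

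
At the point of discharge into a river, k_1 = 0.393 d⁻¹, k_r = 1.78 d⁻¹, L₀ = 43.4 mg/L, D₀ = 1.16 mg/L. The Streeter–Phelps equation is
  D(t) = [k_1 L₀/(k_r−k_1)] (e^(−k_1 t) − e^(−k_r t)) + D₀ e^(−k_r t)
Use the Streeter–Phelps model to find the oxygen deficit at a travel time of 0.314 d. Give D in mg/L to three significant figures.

D ≈ 4.50 mg/L

k_1 L₀/(k_r−k_1) = 0.393×43.4/(1.78−0.393) = 17.06/1.387 = 12.30 mg/L.
e^(−k_1 t) = e^(−0.393×0.3140) = 0.8839; e^(−k_r t) = e^(−1.78×0.3140) = 0.5718.
D = 12.30 × (0.8839 − 0.5718) + 1.16 × 0.5718 = 3.838 + 0.6633 = 4.501 mg/L.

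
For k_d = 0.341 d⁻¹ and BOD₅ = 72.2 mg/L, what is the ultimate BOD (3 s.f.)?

L₀ ≈ 88.2 mg/L

BOD₅ = L₀(1 − e^(−5k_d)) ⇒ L₀ = BOD₅ / (1 − e^(−5×0.341))
= 72.2 / (1 − 0.1818) = 72.2 / 0.8182 = 88.24 mg/L.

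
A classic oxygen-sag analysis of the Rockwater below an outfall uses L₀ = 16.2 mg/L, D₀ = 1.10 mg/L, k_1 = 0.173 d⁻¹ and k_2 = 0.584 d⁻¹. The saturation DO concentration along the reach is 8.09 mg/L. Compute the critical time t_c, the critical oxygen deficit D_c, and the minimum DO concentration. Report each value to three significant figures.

t_c ≈ 2.53 d; D_c ≈ 3.10 mg/L; min DO ≈ 4.99 mg/L

t_c = [1/(k_2−k_1)] ln[(k_2/k_1)(1 − D₀(k_2−k_1)/(k_1 L₀))]
= [1/(0.584−0.173)] ln[(0.584/0.173)(1 − 1.10×0.4110/(0.173×16.2))]
= (1/0.4110) ln[3.376 × 0.8387] = 2.433 × ln(2.831) = 2.433 × 1.041 = 2.532 d.
L(t_c) = L₀ e^(−k_1 t_c) = 16.2 × 0.6453 = 10.45 mg/L, and at the critical point k_2 D_c = k_1 L, so D_c = (0.173/0.584) × 10.45 = 3.097 mg/L.
Minimum DO = C_s − D_c = 8.09 − 3.097 = 4.993 mg/L.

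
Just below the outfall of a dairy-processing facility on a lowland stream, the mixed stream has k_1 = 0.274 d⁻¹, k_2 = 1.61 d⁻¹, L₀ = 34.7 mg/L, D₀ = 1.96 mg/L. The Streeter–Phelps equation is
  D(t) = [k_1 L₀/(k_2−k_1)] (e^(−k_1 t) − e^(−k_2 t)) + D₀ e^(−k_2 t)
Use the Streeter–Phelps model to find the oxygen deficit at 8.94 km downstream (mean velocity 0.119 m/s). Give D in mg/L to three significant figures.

Travel time t = x/v = 8.94 km / (0.119 m/s) = 8940 m / 0.119 m/s = 75130 s = 0.8695 d.
k_1 L₀/(k_2−k_1) = 0.274×34.7/(1.61−0.274) = 9.508/1.336 = 7.117 mg/L.
e^(−k_1 t) = e^(−0.274×0.8695) = 0.7880; e^(−k_2 t) = e^(−1.61×0.8695) = 0.2466.
D = 7.117 × (0.7880 − 0.2466) + 1.96 × 0.2466 = 3.853 + 0.4834 = 4.336 mg/L.

D ≈ 4.34 mg/L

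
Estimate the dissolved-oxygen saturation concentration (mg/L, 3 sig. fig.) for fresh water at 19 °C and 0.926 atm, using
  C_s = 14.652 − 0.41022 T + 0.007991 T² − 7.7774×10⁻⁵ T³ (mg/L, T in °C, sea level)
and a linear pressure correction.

At sea level: C_s = 14.652 − 0.41022×19 + 0.007991×19² − 7.7774×10⁻⁵×19³ = 9.209 mg/L.
Pressure correction: C_s' = 9.209 × 0.926 = 8.528 mg/L.

C_s ≈ 8.53 mg/L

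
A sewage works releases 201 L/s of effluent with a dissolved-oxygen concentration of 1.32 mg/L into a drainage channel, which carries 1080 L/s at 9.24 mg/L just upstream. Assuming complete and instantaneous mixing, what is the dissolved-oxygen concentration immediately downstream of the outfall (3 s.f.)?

Flow-weighted mixing: C = (Q_r C_r + Q_w C_w)/(Q_r + Q_w)
= (1080×9.24 + 201×1.32)/(1080 + 201) = 10240/1281 = 7.997 mg/L.

8.00 mg/L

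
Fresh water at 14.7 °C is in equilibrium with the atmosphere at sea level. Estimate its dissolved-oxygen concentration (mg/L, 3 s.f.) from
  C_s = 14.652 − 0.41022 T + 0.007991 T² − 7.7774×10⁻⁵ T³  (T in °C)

C_s = 14.652 − 0.41022×14.7 + 0.007991×14.7² − 7.7774×10⁻⁵×14.7³ = 10.10 mg/L.

C_s ≈ 10.1 mg/L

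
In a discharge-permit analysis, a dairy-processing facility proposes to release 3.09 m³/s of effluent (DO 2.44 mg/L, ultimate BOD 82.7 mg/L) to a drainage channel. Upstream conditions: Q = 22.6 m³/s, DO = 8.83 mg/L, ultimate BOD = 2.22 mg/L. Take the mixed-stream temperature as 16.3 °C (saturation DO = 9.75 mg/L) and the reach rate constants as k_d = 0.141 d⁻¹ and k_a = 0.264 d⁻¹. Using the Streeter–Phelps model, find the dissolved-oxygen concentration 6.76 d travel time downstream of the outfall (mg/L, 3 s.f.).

DO ≈ 6.50 mg/L

Mixed DO = (22.6×8.83 + 3.09×2.44)/(22.6+3.09) = 207.1/25.69 = 8.061 mg/L.
Mixed L₀ = (22.6×2.22 + 3.09×82.7)/(25.69) = 305.7/25.69 = 11.90 mg/L.
Initial deficit D₀ = C_s − DO₀ = 9.75 − 8.061 = 1.689 mg/L.
D(6.76) = [0.141×11.90/(0.264−0.141)](e^(−0.141×6.76) − e^(−0.264×6.76)) + 1.689 e^(−0.264×6.76)
= 13.64 × (0.3855 − 0.1679) + 1.689 × 0.1679 = 3.253 mg/L.
DO = 9.75 − 3.253 = 6.497 mg/L.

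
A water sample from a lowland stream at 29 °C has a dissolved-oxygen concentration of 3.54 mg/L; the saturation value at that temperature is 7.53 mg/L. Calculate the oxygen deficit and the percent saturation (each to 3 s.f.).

D = C_s − C = 7.53 − 3.54 = 3.99 mg/L.
% saturation = 3.54/7.53 × 100 = 47.0 %.

D ≈ 3.99 mg/L; 47.0 % saturation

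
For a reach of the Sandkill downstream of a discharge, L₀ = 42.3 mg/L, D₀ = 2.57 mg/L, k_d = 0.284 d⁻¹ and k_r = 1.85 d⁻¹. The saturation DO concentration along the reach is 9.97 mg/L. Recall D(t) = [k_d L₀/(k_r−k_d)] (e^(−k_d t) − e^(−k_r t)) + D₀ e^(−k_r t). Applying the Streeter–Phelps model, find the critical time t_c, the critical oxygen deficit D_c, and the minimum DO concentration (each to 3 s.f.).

t_c ≈ 0.936 d; D_c ≈ 4.98 mg/L; min DO ≈ 4.99 mg/L

t_c = [1/(k_r−k_d)] ln[(k_r/k_d)(1 − D₀(k_r−k_d)/(k_d L₀))]
= [1/(1.85−0.284)] ln[(1.85/0.284)(1 − 2.57×1.566/(0.284×42.3))]
= (1/1.566) ln[6.514 × 0.6650] = 0.6386 × ln(4.332) = 0.6386 × 1.466 = 0.9361 d.
L(t_c) = L₀ e^(−k_d t_c) = 42.3 × 0.7665 = 32.42 mg/L, and at the critical point k_r D_c = k_d L, so D_c = (0.284/1.85) × 32.42 = 4.978 mg/L.
Minimum DO = C_s − D_c = 9.97 − 4.978 = 4.992 mg/L.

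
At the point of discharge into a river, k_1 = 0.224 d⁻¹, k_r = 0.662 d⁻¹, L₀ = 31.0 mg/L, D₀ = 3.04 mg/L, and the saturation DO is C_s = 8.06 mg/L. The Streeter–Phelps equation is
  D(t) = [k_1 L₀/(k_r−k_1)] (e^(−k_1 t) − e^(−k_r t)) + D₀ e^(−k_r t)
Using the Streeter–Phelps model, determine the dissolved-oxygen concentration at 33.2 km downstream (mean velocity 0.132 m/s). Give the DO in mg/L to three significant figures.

Travel time t = x/v = 33.2 km / (0.132 m/s) = 33200 m / 0.132 m/s = 251500 s = 2.911 d.
k_1 L₀/(k_r−k_1) = 0.224×31.0/(0.662−0.224) = 6.944/0.4380 = 15.85 mg/L.
e^(−k_1 t) = e^(−0.224×2.911) = 0.5210; e^(−k_r t) = e^(−0.662×2.911) = 0.1456.
D = 15.85 × (0.5210 − 0.1456) + 3.04 × 0.1456 = 5.951 + 0.4425 = 6.394 mg/L.
DO = C_s − D = 8.06 − 6.394 = 1.666 mg/L.

DO ≈ 1.67 mg/L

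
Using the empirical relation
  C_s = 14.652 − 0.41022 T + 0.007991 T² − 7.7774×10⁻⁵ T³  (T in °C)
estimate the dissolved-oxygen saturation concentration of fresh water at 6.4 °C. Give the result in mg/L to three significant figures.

C_s = 14.652 − 0.41022×6.4 + 0.007991×6.4² − 7.7774×10⁻⁵×6.4³ = 12.33 mg/L.

C_s ≈ 12.3 mg/L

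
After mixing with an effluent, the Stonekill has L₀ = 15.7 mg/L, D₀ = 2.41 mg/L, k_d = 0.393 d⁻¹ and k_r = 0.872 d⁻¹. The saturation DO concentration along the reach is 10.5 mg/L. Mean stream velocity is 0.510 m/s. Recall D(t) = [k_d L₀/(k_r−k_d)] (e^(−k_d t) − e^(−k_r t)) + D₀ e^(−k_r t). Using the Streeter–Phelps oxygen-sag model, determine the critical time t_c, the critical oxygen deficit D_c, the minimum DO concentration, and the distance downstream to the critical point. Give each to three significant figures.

At the critical point dD/dt = 0, so k_d L₀ e^(−k_d t) = k_r D. Substituting D(t) from the Streeter–Phelps equation and solving for t gives
t_c = ln[(k_r/k_d)(1 − D₀(k_r−k_d)/(k_d L₀))] / (k_r−k_d).
Here k_r−k_d = 0.4790 d⁻¹ and 1 − D₀(k_r−k_d)/(k_d L₀) = 1 − 2.41×0.4790/(0.393×15.7) = 0.8129, so
t_c = ln(2.219 × 0.8129) / 0.4790 = 0.5898 / 0.4790 = 1.231 d.
L(t_c) = L₀ e^(−k_d t_c) = 15.7 × 0.6164 = 9.677 mg/L, and at the critical point k_r D_c = k_d L, so D_c = (0.393/0.872) × 9.677 = 4.361 mg/L.
Minimum DO = C_s − D_c = 10.5 − 4.361 = 6.139 mg/L.
x_c = v t_c = 0.510 m/s × 1.231 d × 86400 s/d = 54260 m ≈ 54.3 km.

t_c ≈ 1.23 d; D_c ≈ 4.36 mg/L; min DO ≈ 6.14 mg/L; x_c ≈ 54.3 km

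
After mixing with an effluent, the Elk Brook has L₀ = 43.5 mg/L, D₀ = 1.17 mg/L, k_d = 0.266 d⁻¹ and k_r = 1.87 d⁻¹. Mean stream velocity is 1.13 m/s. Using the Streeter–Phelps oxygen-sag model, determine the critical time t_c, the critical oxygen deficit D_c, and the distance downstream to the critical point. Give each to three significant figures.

With k_r/k_d = 7.030 and 1 − D₀(k_r−k_d)/(k_d L₀) = 0.8378,
t_c = ln(7.030 × 0.8378) / (1.87 − 0.266) = ln(5.890) / 1.604 = 1.773/1.604 = 1.106 d.
D_c = (k_d/k_r) L₀ e^(−k_d t_c) = (0.266/1.87) × 43.5 × e^(−0.266×1.106) = 0.1422 × 43.5 × 0.7452 = 4.611 mg/L.
x_c = v t_c = 1.13 m/s × 1.106 d × 86400 s/d = 107900 m ≈ 108 km.

t_c ≈ 1.11 d; D_c ≈ 4.61 mg/L; x_c ≈ 108 km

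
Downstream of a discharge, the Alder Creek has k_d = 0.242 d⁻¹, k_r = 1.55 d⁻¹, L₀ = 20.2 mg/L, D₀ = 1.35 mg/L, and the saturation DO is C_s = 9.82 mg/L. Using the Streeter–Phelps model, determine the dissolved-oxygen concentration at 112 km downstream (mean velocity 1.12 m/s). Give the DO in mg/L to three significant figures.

DO ≈ 7.39 mg/L

Travel time t = x/v = 112 km / (1.12 m/s) = 112000 m / 1.12 m/s = 100000 s = 1.157 d.
k_d L₀/(k_r−k_d) = 0.242×20.2/(1.55−0.242) = 4.888/1.308 = 3.737 mg/L.
e^(−k_d t) = e^(−0.242×1.157) = 0.7557; e^(−k_r t) = e^(−1.55×1.157) = 0.1663.
D = 3.737 × (0.7557 − 0.1663) + 1.35 × 0.1663 = 2.203 + 0.2245 = 2.427 mg/L.
DO = C_s − D = 9.82 − 2.427 = 7.393 mg/L.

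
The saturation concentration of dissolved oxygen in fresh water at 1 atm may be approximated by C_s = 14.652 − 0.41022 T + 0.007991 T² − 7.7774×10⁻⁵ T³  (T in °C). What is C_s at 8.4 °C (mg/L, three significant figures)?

C_s ≈ 11.7 mg/L

C_s = 14.652 − 0.41022×8.4 + 0.007991×8.4² − 7.7774×10⁻⁵×8.4³ = 11.72 mg/L.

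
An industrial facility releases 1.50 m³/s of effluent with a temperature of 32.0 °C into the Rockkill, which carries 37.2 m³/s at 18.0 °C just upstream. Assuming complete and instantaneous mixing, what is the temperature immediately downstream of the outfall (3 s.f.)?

18.5 °C

Flow-weighted mixing: C = (Q_r C_r + Q_w C_w)/(Q_r + Q_w)
= (37.2×18.0 + 1.50×32.0)/(37.2 + 1.50) = 717.6/38.70 = 18.54 °C.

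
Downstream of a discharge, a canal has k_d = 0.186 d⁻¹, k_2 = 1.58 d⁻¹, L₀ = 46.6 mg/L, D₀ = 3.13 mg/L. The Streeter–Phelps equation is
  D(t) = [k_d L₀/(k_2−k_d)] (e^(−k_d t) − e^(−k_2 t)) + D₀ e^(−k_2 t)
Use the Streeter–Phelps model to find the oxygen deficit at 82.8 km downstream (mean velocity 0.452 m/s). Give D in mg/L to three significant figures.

D ≈ 4.08 mg/L

Travel time t = x/v = 82.8 km / (0.452 m/s) = 82800 m / 0.452 m/s = 183200 s = 2.120 d.
k_d L₀/(k_2−k_d) = 0.186×46.6/(1.58−0.186) = 8.668/1.394 = 6.218 mg/L.
e^(−k_d t) = e^(−0.186×2.120) = 0.6741; e^(−k_2 t) = e^(−1.58×2.120) = 0.03509.
D = 6.218 × (0.6741 − 0.03509) + 3.13 × 0.03509 = 3.973 + 0.1098 = 4.083 mg/L.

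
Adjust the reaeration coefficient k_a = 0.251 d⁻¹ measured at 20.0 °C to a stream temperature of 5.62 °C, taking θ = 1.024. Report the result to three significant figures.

k_a ≈ 0.178 d⁻¹

k_a(T₂) = k_a(T₁) · θ^(T₂−T₁) = 0.251 × 1.024^(5.62−20.0)
= 0.251 × 1.024^-14.4 = 0.251 × 0.7110 = 0.1785 d⁻¹.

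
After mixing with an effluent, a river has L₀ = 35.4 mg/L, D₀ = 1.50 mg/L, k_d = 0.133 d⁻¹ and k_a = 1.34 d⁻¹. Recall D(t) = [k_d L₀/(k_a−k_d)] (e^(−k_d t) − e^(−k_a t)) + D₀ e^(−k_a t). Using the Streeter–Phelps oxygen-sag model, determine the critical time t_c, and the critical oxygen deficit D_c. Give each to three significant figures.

With k_a/k_d = 10.08 and 1 − D₀(k_a−k_d)/(k_d L₀) = 0.6155,
t_c = ln(10.08 × 0.6155) / (1.34 − 0.133) = ln(6.201) / 1.207 = 1.825/1.207 = 1.512 d.
L(t_c) = L₀ e^(−k_d t_c) = 35.4 × 0.8179 = 28.95 mg/L, and at the critical point k_a D_c = k_d L, so D_c = (0.133/1.34) × 28.95 = 2.874 mg/L.

t_c ≈ 1.51 d; D_c ≈ 2.87 mg/L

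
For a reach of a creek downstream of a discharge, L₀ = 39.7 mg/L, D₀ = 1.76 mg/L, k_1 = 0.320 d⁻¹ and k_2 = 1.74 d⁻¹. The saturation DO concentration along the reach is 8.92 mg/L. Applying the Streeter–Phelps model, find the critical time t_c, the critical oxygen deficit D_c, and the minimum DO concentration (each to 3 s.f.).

t_c ≈ 1.04 d; D_c ≈ 5.24 mg/L; min DO ≈ 3.68 mg/L

With k_2/k_1 = 5.438 and 1 − D₀(k_2−k_1)/(k_1 L₀) = 0.8033,
t_c = ln(5.438 × 0.8033) / (1.74 − 0.320) = ln(4.368) / 1.420 = 1.474/1.420 = 1.038 d.
L(t_c) = L₀ e^(−k_1 t_c) = 39.7 × 0.7173 = 28.48 mg/L, and at the critical point k_2 D_c = k_1 L, so D_c = (0.320/1.74) × 28.48 = 5.237 mg/L.
Minimum DO = C_s − D_c = 8.92 − 5.237 = 3.683 mg/L.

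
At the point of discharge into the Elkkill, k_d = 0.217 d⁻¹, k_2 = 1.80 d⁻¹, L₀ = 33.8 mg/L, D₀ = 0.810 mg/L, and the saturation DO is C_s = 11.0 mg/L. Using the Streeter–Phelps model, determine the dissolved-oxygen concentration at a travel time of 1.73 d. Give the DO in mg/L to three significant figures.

DO ≈ 7.99 mg/L

k_d L₀/(k_2−k_d) = 0.217×33.8/(1.80−0.217) = 7.335/1.583 = 4.633 mg/L.
e^(−k_d t) = e^(−0.217×1.730) = 0.6870; e^(−k_2 t) = e^(−1.80×1.730) = 0.04442.
D = 4.633 × (0.6870 − 0.04442) + 0.810 × 0.04442 = 2.977 + 0.03598 = 3.013 mg/L.
DO = C_s − D = 11.0 − 3.013 = 7.987 mg/L.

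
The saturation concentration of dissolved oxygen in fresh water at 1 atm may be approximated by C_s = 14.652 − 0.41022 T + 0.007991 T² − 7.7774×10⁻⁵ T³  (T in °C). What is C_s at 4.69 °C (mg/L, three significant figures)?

C_s ≈ 12.9 mg/L

C_s = 14.652 − 0.41022×4.69 + 0.007991×4.69² − 7.7774×10⁻⁵×4.69³ = 12.90 mg/L.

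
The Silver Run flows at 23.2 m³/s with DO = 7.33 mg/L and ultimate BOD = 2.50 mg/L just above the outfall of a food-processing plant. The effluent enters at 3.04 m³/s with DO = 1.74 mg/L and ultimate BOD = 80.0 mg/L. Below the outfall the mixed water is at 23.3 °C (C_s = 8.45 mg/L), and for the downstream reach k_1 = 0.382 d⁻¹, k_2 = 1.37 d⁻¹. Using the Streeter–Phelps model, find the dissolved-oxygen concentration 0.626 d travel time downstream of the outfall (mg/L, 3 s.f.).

DO ≈ 6.09 mg/L

Mixed DO = (23.2×7.33 + 3.04×1.74)/(23.2+3.04) = 175.3/26.24 = 6.682 mg/L.
Mixed L₀ = (23.2×2.50 + 3.04×80.0)/(26.24) = 301.2/26.24 = 11.48 mg/L.
Initial deficit D₀ = C_s − DO₀ = 8.45 − 6.682 = 1.768 mg/L.
D(0.626) = [0.382×11.48/(1.37−0.382)](e^(−0.382×0.626) − e^(−1.37×0.626)) + 1.768 e^(−1.37×0.626)
= 4.438 × (0.7873 − 0.4242) + 1.768 × 0.4242 = 2.361 mg/L.
DO = 8.45 − 2.361 = 6.089 mg/L.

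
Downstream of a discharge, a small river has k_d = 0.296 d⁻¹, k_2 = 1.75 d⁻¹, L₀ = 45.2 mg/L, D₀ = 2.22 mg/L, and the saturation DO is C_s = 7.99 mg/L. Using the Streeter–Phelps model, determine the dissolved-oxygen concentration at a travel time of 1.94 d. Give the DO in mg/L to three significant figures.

k_d L₀/(k_2−k_d) = 0.296×45.2/(1.75−0.296) = 13.38/1.454 = 9.202 mg/L.
e^(−k_d t) = e^(−0.296×1.940) = 0.5631; e^(−k_2 t) = e^(−1.75×1.940) = 0.03354.
D = 9.202 × (0.5631 − 0.03354) + 2.22 × 0.03354 = 4.873 + 0.07446 = 4.948 mg/L.
DO = C_s − D = 7.99 − 4.948 = 3.042 mg/L.

DO ≈ 3.04 mg/L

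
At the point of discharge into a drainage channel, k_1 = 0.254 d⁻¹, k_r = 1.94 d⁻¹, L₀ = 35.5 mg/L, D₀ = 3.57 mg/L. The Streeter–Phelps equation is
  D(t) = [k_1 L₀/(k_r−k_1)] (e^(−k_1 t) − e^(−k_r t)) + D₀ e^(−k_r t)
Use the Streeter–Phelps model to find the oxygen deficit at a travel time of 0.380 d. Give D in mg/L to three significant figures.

D ≈ 4.01 mg/L

k_1 L₀/(k_r−k_1) = 0.254×35.5/(1.94−0.254) = 9.017/1.686 = 5.348 mg/L.
e^(−k_1 t) = e^(−0.254×0.3800) = 0.9080; e^(−k_r t) = e^(−1.94×0.3800) = 0.4785.
D = 5.348 × (0.9080 − 0.4785) + 3.57 × 0.4785 = 2.297 + 1.708 = 4.005 mg/L.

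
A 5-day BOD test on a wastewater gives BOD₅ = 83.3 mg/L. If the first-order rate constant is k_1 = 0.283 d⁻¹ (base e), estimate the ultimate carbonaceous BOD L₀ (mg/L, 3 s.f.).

BOD₅ = L₀(1 − e^(−5k_1)) ⇒ L₀ = BOD₅ / (1 − e^(−5×0.283))
= 83.3 / (1 − 0.2429) = 83.3 / 0.7571 = 110.0 mg/L.

L₀ ≈ 110 mg/L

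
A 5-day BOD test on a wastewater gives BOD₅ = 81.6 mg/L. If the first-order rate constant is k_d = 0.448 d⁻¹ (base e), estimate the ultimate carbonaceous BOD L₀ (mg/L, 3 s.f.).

L₀ ≈ 91.3 mg/L

BOD₅ = L₀(1 − e^(−5k_d)) ⇒ L₀ = BOD₅ / (1 − e^(−5×0.448))
= 81.6 / (1 − 0.1065) = 81.6 / 0.8935 = 91.32 mg/L.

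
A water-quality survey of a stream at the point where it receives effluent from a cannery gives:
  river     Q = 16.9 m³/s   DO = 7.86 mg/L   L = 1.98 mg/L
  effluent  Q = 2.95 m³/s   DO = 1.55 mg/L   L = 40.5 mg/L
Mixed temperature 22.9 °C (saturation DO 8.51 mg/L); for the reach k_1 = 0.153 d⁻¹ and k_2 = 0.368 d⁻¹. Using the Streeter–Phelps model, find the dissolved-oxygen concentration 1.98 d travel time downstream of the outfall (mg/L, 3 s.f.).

DO ≈ 6.34 mg/L

Mixed DO = (16.9×7.86 + 2.95×1.55)/(16.9+2.95) = 137.4/19.85 = 6.922 mg/L.
Mixed L₀ = (16.9×1.98 + 2.95×40.5)/(19.85) = 152.9/19.85 = 7.705 mg/L.
Initial deficit D₀ = C_s − DO₀ = 8.51 − 6.922 = 1.588 mg/L.
D(1.98) = [0.153×7.705/(0.368−0.153)](e^(−0.153×1.98) − e^(−0.368×1.98)) + 1.588 e^(−0.368×1.98)
= 5.483 × (0.7386 − 0.4826) + 1.588 × 0.4826 = 2.170 mg/L.
DO = 8.51 − 2.170 = 6.340 mg/L.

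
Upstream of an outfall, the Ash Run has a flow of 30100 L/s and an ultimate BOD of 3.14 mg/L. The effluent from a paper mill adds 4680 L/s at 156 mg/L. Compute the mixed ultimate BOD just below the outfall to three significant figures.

23.7 mg/L

Flow-weighted mixing: C = (Q_r C_r + Q_w C_w)/(Q_r + Q_w)
= (30100×3.14 + 4680×156)/(30100 + 4680) = 824600/34780 = 23.71 mg/L.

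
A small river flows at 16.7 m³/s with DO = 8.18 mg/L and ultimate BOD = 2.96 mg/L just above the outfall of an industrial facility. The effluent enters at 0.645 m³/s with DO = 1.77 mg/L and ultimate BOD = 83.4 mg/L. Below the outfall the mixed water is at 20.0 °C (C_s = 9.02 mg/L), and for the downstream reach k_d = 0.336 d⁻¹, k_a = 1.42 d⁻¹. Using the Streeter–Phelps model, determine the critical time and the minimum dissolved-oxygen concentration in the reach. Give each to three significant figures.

t_c ≈ 0.519 d; minimum DO ≈ 7.84 mg/L

Mixed DO = (16.7×8.18 + 0.645×1.77)/(16.7+0.645) = 137.7/17.34 = 7.942 mg/L.
Mixed L₀ = (16.7×2.96 + 0.645×83.4)/(17.34) = 103.2/17.34 = 5.951 mg/L.
Initial deficit D₀ = C_s − DO₀ = 9.02 − 7.942 = 1.078 mg/L.
t_c = (1/1.084) ln[(1.42/0.336)(1 − 1.078×1.084/(0.336×5.951))] = 0.9225 × ln(1.756) = 0.5192 d.
D_c = (0.336/1.42) × 5.951 × e^(−0.336×0.5192) = 0.2366 × 5.951 × 0.8399 = 1.183 mg/L.
Minimum DO = 9.02 − 1.183 = 7.837 mg/L.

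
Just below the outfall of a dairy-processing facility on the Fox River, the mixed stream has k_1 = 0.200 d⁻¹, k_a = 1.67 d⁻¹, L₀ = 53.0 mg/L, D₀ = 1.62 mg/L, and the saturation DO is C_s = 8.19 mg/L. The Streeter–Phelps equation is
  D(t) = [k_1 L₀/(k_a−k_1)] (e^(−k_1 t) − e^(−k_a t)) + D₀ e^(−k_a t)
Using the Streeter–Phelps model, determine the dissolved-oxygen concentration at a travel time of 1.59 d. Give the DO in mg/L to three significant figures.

DO ≈ 3.34 mg/L

k_1 L₀/(k_a−k_1) = 0.200×53.0/(1.67−0.200) = 10.60/1.470 = 7.211 mg/L.
e^(−k_1 t) = e^(−0.200×1.590) = 0.7276; e^(−k_a t) = e^(−1.67×1.590) = 0.07028.
D = 7.211 × (0.7276 − 0.07028) + 1.62 × 0.07028 = 4.740 + 0.1138 = 4.854 mg/L.
DO = C_s − D = 8.19 − 4.854 = 3.336 mg/L.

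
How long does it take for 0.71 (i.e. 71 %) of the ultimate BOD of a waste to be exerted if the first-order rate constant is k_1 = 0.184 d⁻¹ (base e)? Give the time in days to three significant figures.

y/L₀ = 1 − e^(−k_1 t) = 0.71 ⇒ e^(−k_1 t) = 0.290
t = −ln(0.290) / 0.184 = 1.238 / 0.184 = 6.728 d.

t ≈ 6.73 d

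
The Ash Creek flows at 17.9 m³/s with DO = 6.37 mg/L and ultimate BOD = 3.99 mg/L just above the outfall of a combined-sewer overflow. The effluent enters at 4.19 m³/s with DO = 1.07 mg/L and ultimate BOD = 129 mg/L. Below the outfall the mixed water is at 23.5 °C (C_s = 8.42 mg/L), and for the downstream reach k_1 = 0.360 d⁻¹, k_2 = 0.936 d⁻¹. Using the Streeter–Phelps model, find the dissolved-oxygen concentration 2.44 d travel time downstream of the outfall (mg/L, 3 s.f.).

Mixed DO = (17.9×6.37 + 4.19×1.07)/(17.9+4.19) = 118.5/22.09 = 5.365 mg/L.
Mixed L₀ = (17.9×3.99 + 4.19×129)/(22.09) = 611.9/22.09 = 27.70 mg/L.
Initial deficit D₀ = C_s − DO₀ = 8.42 − 5.365 = 3.055 mg/L.
D(2.44) = [0.360×27.70/(0.936−0.360)](e^(−0.360×2.44) − e^(−0.936×2.44)) + 3.055 e^(−0.936×2.44)
= 17.31 × (0.4154 − 0.1019) + 3.055 × 0.1019 = 5.740 mg/L.
DO = 8.42 − 5.740 = 2.680 mg/L.

DO ≈ 2.68 mg/L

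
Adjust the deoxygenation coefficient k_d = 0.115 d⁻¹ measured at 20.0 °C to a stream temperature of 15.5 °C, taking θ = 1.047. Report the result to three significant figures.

k_d(T₂) = k_d(T₁) · θ^(T₂−T₁) = 0.115 × 1.047^(15.5−20.0)
= 0.115 × 1.047^-4.50 = 0.115 × 0.8133 = 0.09353 d⁻¹.

k_d ≈ 0.0935 d⁻¹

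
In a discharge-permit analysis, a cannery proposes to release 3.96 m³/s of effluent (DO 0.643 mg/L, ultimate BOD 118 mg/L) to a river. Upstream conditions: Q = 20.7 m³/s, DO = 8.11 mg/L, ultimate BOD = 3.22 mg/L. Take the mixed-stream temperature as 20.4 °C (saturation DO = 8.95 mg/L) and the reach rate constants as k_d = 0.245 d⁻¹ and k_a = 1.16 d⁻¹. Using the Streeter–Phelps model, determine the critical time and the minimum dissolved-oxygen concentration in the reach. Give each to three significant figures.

t_c ≈ 1.23 d; minimum DO ≈ 5.56 mg/L

Mixed DO = (20.7×8.11 + 3.96×0.643)/(20.7+3.96) = 170.4/24.66 = 6.911 mg/L.
Mixed L₀ = (20.7×3.22 + 3.96×118)/(24.66) = 533.9/24.66 = 21.65 mg/L.
Initial deficit D₀ = C_s − DO₀ = 8.95 − 6.911 = 2.039 mg/L.
t_c = (1/0.9150) ln[(1.16/0.245)(1 − 2.039×0.9150/(0.245×21.65))] = 1.093 × ln(3.069) = 1.226 d.
D_c = (0.245/1.16) × 21.65 × e^(−0.245×1.226) = 0.2112 × 21.65 × 0.7406 = 3.387 mg/L.
Minimum DO = 8.95 − 3.387 = 5.563 mg/L.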